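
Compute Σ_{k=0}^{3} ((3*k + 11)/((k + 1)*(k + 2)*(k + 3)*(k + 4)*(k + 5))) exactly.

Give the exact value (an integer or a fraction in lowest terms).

Step 1: r(k) = (k + 1)*(3*k + 14)/((k + 6)*(3*k + 11)).
Take A(k)=k + 1, B(k)=k + 6, C(k)=k + 11/3.
Need (k + 1)·f(k+1) − (k + 5)·f(k) = k + 11/3.
Degrees (1,1,1) ⇒ d ≤ 4.
Match coefficients ⇒ f(k) = k*(k + 3)*(k**2 + 7*k + 14)/24.
Then R = B(k−1)f/C = k*(k + 3)*(k + 5)*(k**2 + 7*k + 14)/(8*(3*k + 11)), so s_k = R(k)·t_k = k*(k**2 + 7*k + 14)/(8*(k**3 + 7*k**2 + 14*k + 8)).
Check: Δs_k = (3*k + 11)/(k**5 + 15*k**4 + 85*k**3 + 225*k**2 + 274*k + 120). ✓
Sum = s_(4) − s_(0); s_(4) = 29/240, s_(0) = 0 ⇒ 29/240.

Σ = 29/240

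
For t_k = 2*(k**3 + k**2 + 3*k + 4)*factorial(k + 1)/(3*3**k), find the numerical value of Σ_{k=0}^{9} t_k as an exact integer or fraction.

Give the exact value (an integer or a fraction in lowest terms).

The ratio is (k + 2)*(3*k + (k + 1)**3 + (k + 1)**2 + 7)/(3*(k**3 + k**2 + 3*k + 4)).
A = k/3 + 2/3, B = 1, C = k**3 + k**2 + 3*k + 4.
Set up (k/3 + 2/3)·f(k+1) − (1)·f(k) − (k**3 + k**2 + 3*k + 4) = 0.
Degrees (1,0,3) ⇒ d ≤ 2.
Coefficient equations give f(k) = 3*(k**2 - 2).
Certificate R = B(k−1)f/C = 3*(k**2 - 2)/(k**3 + k**2 + 3*k + 4) gives s_k = 2*(k**2 - 2)*factorial(k + 1)/3**k.
Check: Δs_k = 2*(k**3 + k**2 + 3*k + 4)*factorial(k + 1)/(3*3**k). ✓
Sum = s_(10) − s_(0); s_(10) = 96588800/729, s_(0) = -4 ⇒ 96591716/729.

Σ = 96591716/729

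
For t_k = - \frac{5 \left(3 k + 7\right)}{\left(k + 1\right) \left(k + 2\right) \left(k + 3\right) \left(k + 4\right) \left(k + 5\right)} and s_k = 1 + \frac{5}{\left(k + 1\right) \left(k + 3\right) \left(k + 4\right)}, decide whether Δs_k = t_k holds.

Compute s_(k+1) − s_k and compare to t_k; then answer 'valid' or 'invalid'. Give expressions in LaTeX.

s_(k+1) = 1 + 5/((k + 2)*(k + 4)*(k + 5))
s_(k+1) − s_k = 5*(-3*k - 7)/(k**5 + 15*k**4 + 85*k**3 + 225*k**2 + 274*k + 120)
(s_(k+1) − s_k) − t_k = 0

Valid: the claim telescopes to t_k.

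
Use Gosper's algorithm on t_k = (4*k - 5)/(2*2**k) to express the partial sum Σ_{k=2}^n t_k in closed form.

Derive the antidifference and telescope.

S(n) = 2**(-n - 2)*(7*2**n - 8*n - 6)

Step 1: r(k) = (4*k - 1)/(2*(4*k - 5)).
Gosper form: A/B · C(k+1)/C(k) with A=1/2, B=1, C=k - 5/4.
Set up (1/2)·f(k+1) − (1)·f(k) − (k - 5/4) = 0.
Bound: deg f ≤ 1.
Solve for f: f(k) = -(4*k - 1)/2 (degree 1 ≤ 1).
R(k) = B(k−1)·f(k)/C(k) = -2*(4*k - 1)/(4*k - 5); s_k = R·t_k = (1 - 4*k)/2**k.
Δs = (4*k - 5)/(2*2**k), as required.
Evaluate: s_(n+1) = 2**(-n - 1)*(-4*n - 3); subtract s_(2) = -7/4 ⇒ S(n) = 2**(-n - 2)*(7*2**n - 8*n - 6).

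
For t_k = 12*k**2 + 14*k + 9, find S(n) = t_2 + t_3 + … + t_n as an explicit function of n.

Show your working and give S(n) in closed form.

S(n) = 4*n**3 + 13*n**2 + 18*n - 35

r(k) = (12*k**2 + 38*k + 35)/(12*k**2 + 14*k + 9) after simplifying.
Factor: A=1; B=1; C=k**2 + 7*k/6 + 3/4.
Need (1)·f(k+1) − (1)·f(k) = k**2 + 7*k/6 + 3/4.
Degrees (0,0,2) ⇒ d ≤ 3.
A polynomial solution: f(k) = k*(4*k**2 + k + 4)/12.
Get s_k = R·t_k = k*(4*k**2 + k + 4) with R(k) = B(k−1)f(k)/C(k) = k*(4*k**2 + k + 4)/(12*k**2 + 14*k + 9).
s_(k+1) − s_k = 12*k**2 + 14*k + 9 = t_k.
Telescope: S(n) = s_(n+1) − s_(2) = 4*n**3 + 13*n**2 + 18*n + 9 − (44) = 4*n**3 + 13*n**2 + 18*n - 35.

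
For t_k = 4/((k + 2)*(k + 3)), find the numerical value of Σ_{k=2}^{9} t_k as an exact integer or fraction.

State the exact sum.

Σ = 2/3

t_(k+1)/t_k = (k + 2)/(k + 4).
A = k + 2, B = k + 4, C = 1.
Set up (k + 2)·f(k+1) − (k + 3)·f(k) − (1) = 0.
Degrees (1,1,0) ⇒ d ≤ 1.
Coefficient equations give f(k) = k/2.
Get s_k = R·t_k = 2*k/(k + 2) with R(k) = B(k−1)f(k)/C(k) = k*(k + 3)/2.
Δs = 4/(k**2 + 5*k + 6), as required.
Evaluate s at k=10 and k=2: 5/3 and 1; difference 2/3.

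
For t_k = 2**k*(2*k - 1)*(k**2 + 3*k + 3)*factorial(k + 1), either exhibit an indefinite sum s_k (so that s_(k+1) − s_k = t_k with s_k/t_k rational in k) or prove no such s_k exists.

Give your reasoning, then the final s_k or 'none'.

The ratio is 2*(k + 2)*(2*k + 1)*(3*k + (k + 1)**2 + 6)/((2*k - 1)*(k**2 + 3*k + 3)).
Gosper form: A/B · C(k+1)/C(k) with A=2*k + 4, B=1, C=k**3 + 5*k**2/2 + 3*k/2 - 3/2.
Key eq: (2*k + 4)·f(k+1) = (1)·f(k) + (k**3 + 5*k**2/2 + 3*k/2 - 3/2).
Degrees (1,0,3) ⇒ d ≤ 2.
Coefficient equations give f(k) = (k**2 - k - 1)/2.
Certificate R = B(k−1)f/C = (k**2 - k - 1)/((2*k - 1)*(k**2 + 3*k + 3)) gives s_k = 2**k*(k**2 - k - 1)*factorial(k + 1).
Check: Δs_k = 2**k*(2*k - 1)*(k**2 + 3*k + 3)*factorial(k + 1). ✓

s_k = 2**k*(k**2 - k - 1)*factorial(k + 1)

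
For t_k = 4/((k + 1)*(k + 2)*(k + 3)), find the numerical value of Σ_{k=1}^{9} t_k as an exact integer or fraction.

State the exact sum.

Ratio r(k) = (k + 1)/(k + 4).
Factor: A=k + 1; B=k + 4; C=1.
Need (k + 1)·f(k+1) − (k + 3)·f(k) = 1.
d = 2 from the (1,1,0) case.
Coefficient equations give f(k) = k*(k + 3)/4.
Certificate R = B(k−1)f/C = k*(k + 3)**2/4 gives s_k = k*(k + 3)/((k + 1)*(k + 2)).
s_(k+1) − s_k = 4/(k**3 + 6*k**2 + 11*k + 6) = t_k.
Σ_(k=1)^(9) t_k = s_(10) − s_(1) = 65/66 − (2/3) = 7/22.

Σ = 7/22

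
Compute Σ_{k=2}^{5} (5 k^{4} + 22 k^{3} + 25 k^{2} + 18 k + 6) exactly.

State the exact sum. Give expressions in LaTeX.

Σ = 11444

t_(k+1)/t_k = (5*k**4 + 42*k**3 + 121*k**2 + 154*k + 76)/(5*k**4 + 22*k**3 + 25*k**2 + 18*k + 6).
Normal form (A,B,C) = (1, 1, k**4 + 22*k**3/5 + 5*k**2 + 18*k/5 + 6/5).
Solve (1)·f(k+1) − (1)·f(k) = k**4 + 22*k**3/5 + 5*k**2 + 18*k/5 + 6/5.
Degrees (0,0,4) ⇒ d ≤ 5.
Solving with deg f ≤ 5: f(k) = k*(k**4 + 3*k**3 - k**2 + 2*k + 1)/5.
So s_k = (B(k−1)f/C)·t_k = (k*(k**4 + 3*k**3 - k**2 + 2*k + 1)/(5*k**4 + 22*k**3 + 25*k**2 + 18*k + 6))·t_k = k*(k**4 + 3*k**3 - k**2 + 2*k + 1).
Verify: 5*k**4 + 22*k**3 + 25*k**2 + 18*k + 6 matches t_k.
Sum = s_(6) − s_(2); s_(6) = 11526, s_(2) = 82 ⇒ 11444.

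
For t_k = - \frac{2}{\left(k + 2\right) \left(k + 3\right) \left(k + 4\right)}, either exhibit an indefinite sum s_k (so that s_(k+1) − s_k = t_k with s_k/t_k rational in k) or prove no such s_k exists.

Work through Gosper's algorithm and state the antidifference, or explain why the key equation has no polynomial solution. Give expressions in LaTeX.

Step 1: r(k) = (k + 2)/(k + 5).
So A=k + 2 and B=k + 5, with C=1.
Need (k + 2)·f(k+1) − (k + 4)·f(k) = 1.
From deg A=1, deg B=1, deg C=0: d=2.
Coefficient equations give f(k) = k*(k + 5)/12.
Then R = B(k−1)f/C = k*(k + 4)*(k + 5)/12, so s_k = R(k)·t_k = k*(-k - 5)/(6*(k + 2)*(k + 3)).
Check: Δs_k = -2/(k**3 + 9*k**2 + 26*k + 24). ✓

s_k = \frac{k \left(- k - 5\right)}{6 \left(k + 2\right) \left(k + 3\right)}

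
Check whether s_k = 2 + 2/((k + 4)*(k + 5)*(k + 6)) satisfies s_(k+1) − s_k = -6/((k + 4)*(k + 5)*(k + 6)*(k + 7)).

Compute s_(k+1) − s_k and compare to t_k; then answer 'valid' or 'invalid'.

Valid: the claim telescopes to t_k.

s_(k+1) = 2 + 2/((k + 5)*(k + 6)*(k + 7))
s_(k+1) − s_k = -6/((k + 4)*(k + 5)*(k + 6)*(k + 7))
(s_(k+1) − s_k) − t_k = 0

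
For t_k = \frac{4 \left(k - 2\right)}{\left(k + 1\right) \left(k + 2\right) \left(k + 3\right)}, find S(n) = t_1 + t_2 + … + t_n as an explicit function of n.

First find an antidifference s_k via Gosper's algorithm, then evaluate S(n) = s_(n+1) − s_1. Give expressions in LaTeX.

Compute t_(k+1)/t_k: get (k - 1)*(k + 1)/((k - 2)*(k + 4)).
Take A(k)=k + 1, B(k)=k + 4, C(k)=k - 2.
Solve (k + 1)·f(k+1) − (k + 3)·f(k) = k - 2.
Bound: deg f ≤ 2.
Coefficient equations give f(k) = -k*(k + 7)/4.
Get s_k = R·t_k = k*(-k - 7)/((k + 1)*(k + 2)) with R(k) = B(k−1)f(k)/C(k) = -k*(k + 3)*(k + 7)/(4*(k - 2)).
Verify: 4*(k - 2)/(k**3 + 6*k**2 + 11*k + 6) matches t_k.
Telescope: S(n) = s_(n+1) − s_(1) = (-n**2 - 9*n - 8)/(n**2 + 5*n + 6) − (-4/3) = n*(n - 7)/(3*(n**2 + 5*n + 6)).

S(n) = \frac{n \left(n - 7\right)}{3 \left(n^{2} + 5 n + 6\right)}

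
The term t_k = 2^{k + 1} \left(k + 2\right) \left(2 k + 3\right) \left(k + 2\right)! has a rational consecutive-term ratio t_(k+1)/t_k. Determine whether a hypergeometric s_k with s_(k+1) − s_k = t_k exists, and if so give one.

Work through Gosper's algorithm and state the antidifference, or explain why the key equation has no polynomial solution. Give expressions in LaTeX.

s_k = 2^{k + 1} k \left(k + 2\right)!

Ratio r(k) = (k + 3)**2*(4*k + 10)/((k + 2)*(2*k + 3)).
A = 2*k + 6, B = 1, C = k**2 + 7*k/2 + 3.
Solve (2*k + 6)·f(k+1) − (1)·f(k) = k**2 + 7*k/2 + 3.
deg f ≤ 1 (via 1,0,2).
Match coefficients ⇒ f(k) = k/2.
Get s_k = R·t_k = 2**(k + 1)*k*factorial(k + 2) with R(k) = B(k−1)f(k)/C(k) = k/((k + 2)*(2*k + 3)).
Check: Δs_k = 2**(k + 1)*(k + 2)*(2*k + 3)*factorial(k + 2). ✓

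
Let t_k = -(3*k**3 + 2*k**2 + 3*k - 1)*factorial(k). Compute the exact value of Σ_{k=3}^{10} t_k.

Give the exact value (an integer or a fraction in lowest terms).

t_(k+1)/t_k = (3*k**4 + 14*k**3 + 27*k**2 + 23*k + 7)/(3*k**3 + 2*k**2 + 3*k - 1).
Normal form (A,B,C) = (k + 1, 1, k**3 + 2*k**2/3 + k - 1/3).
Set up (k + 1)·f(k+1) − (1)·f(k) − (k**3 + 2*k**2/3 + k - 1/3) = 0.
Degrees (1,0,3) ⇒ d ≤ 2.
Solve for f: f(k) = (3*k**2 - 4*k - 2)/3 (degree 2 ≤ 2).
Then R = B(k−1)f/C = (3*k**2 - 4*k - 2)/(3*k**3 + 2*k**2 + 3*k - 1), so s_k = R(k)·t_k = (-3*k**2 + 4*k + 2)*factorial(k).
s_(k+1) − s_k = -(3*k**3 + 2*k**2 + 3*k - 1)*factorial(k) = t_k.
Σ_(k=3)^(10) t_k = s_(11) − s_(3) = -12653625600 − (-78) = -12653625522.

Σ = -12653625522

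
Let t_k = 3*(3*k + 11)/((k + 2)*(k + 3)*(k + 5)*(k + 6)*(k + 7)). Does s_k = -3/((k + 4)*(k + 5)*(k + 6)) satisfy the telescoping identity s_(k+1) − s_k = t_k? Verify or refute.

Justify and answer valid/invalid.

Invalid: residual 6*(-4*k - 13)/(k**6 + 27*k**5 + 295*k**4 + 1665*k**3 + 5104*k**2 + 8028*k + 5040) ≠ 0.

s_(k+1) = -3/((k + 5)*(k + 6)*(k + 7))
s_(k+1) − s_k = 9/((k + 4)*(k + 5)*(k + 6)*(k + 7))
(s_(k+1) − s_k) − t_k = 6*(-4*k - 13)/(k**6 + 27*k**5 + 295*k**4 + 1665*k**3 + 5104*k**2 + 8028*k + 5040)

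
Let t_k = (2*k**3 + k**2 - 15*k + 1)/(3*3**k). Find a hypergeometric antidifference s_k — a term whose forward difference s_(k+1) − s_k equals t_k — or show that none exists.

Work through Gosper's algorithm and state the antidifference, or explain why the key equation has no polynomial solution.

s_k = k*(-k**2 - 2*k + 4)/3**k

Compute t_(k+1)/t_k: get (2*k**3 + 7*k**2 - 7*k - 11)/(3*(2*k**3 + k**2 - 15*k + 1)).
Factor: A=1/3; B=1; C=k**3 + k**2/2 - 15*k/2 + 1/2.
Need (1/3)·f(k+1) − (1)·f(k) = k**3 + k**2/2 - 15*k/2 + 1/2.
Degrees (0,0,3) ⇒ d ≤ 3.
A polynomial solution: f(k) = -3*k*(k**2 + 2*k - 4)/2.
So s_k = (B(k−1)f/C)·t_k = (-3*k*(k**2 + 2*k - 4)/(2*k**3 + k**2 - 15*k + 1))·t_k = k*(-k**2 - 2*k + 4)/3**k.
Verify: (2*k**3 + k**2 - 15*k + 1)/(3*3**k) matches t_k.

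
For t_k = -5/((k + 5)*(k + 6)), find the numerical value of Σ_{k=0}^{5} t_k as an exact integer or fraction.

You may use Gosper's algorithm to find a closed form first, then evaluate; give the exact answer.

Σ = -6/11

The ratio is (k + 5)/(k + 7).
A = k + 5, B = k + 7, C = 1.
Need (k + 5)·f(k+1) − (k + 6)·f(k) = 1.
deg f ≤ 1 (via 1,1,0).
Match coefficients ⇒ f(k) = k/5.
So s_k = (B(k−1)f/C)·t_k = (k*(k + 6)/5)·t_k = -k/(k + 5).
Check: Δs_k = -5/(k**2 + 11*k + 30). ✓
Σ_(k=0)^(5) t_k = s_(6) − s_(0) = -6/11 − (0) = -6/11.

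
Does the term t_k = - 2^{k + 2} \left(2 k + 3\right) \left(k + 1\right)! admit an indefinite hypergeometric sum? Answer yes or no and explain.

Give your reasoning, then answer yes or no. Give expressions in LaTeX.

Compute t_(k+1)/t_k: get 2*(k + 2)*(2*k + 5)/(2*k + 3).
So A=2*k + 4 and B=1, with C=k + 3/2.
Need (2*k + 4)·f(k+1) − (1)·f(k) = k + 3/2.
Bound: deg f ≤ 0.
Solving with deg f ≤ 0: f(k) = 1/2.
Then R = B(k−1)f/C = 1/(2*k + 3), so s_k = R(k)·t_k = -2**(k + 2)*factorial(k + 1).
s_(k+1) − s_k = -2**(k + 2)*(2*k + 3)*factorial(k + 1) = t_k.

Yes. s_k = - 2^{k + 2} \left(k + 1\right)!.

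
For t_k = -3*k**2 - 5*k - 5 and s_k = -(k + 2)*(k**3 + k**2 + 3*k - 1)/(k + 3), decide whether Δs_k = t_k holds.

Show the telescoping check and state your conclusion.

Invalid: residual (2*k**3 + 13*k**2 + 17*k + 16)/(k**2 + 7*k + 12) ≠ 0.

s_(k+1) = -(k + 3)*(3*k + (k + 1)**3 + (k + 1)**2 + 2)/(k + 4)
s_(k+1) − s_k = (-3*k**4 - 24*k**3 - 63*k**2 - 78*k - 44)/(k**2 + 7*k + 12)
(s_(k+1) − s_k) − t_k = (2*k**3 + 13*k**2 + 17*k + 16)/(k**2 + 7*k + 12)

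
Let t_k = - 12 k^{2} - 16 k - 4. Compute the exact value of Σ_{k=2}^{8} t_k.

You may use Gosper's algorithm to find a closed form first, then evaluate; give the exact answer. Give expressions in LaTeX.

Compute t_(k+1)/t_k: get (3*k**2 + 10*k + 8)/(3*k**2 + 4*k + 1).
A = 1, B = 1, C = k**2 + 4*k/3 + 1/3.
Need (1)·f(k+1) − (1)·f(k) = k**2 + 4*k/3 + 1/3.
Bound: deg f ≤ 3.
A polynomial solution: f(k) = k*(k + 1)*(2*k - 1)/6.
Certificate R = B(k−1)f/C = k*(2*k - 1)/(2*(3*k + 1)) gives s_k = 2*k*(-2*k**2 - k + 1).
Verify: -12*k**2 - 16*k - 4 matches t_k.
Sum = s_(9) − s_(2); s_(9) = -3060, s_(2) = -36 ⇒ -3024.

Σ = -3024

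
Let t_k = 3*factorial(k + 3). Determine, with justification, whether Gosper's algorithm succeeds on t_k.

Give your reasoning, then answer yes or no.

No — t_k has no hypergeometric antidifference.

The ratio is k + 4.
A = k + 4, B = 1, C = 1.
Solve (k + 4)·f(k+1) − (1)·f(k) = 1.
Degrees (1,0,0) ⇒ d ≤ -1.
d = -1 < 0 ⇒ no nonzero polynomial f; not summable.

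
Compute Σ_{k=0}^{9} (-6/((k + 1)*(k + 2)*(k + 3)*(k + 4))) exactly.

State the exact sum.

Σ = -95/286

Ratio r(k) = (k + 1)/(k + 5).
Factor: A=k + 1; B=k + 5; C=1.
f must satisfy (k + 1)·f(k+1) − (k + 4)·f(k) = 1.
From deg A=1, deg B=1, deg C=0: d=3.
Solving with deg f ≤ 3: f(k) = k*(k**2 + 6*k + 11)/18.
Get s_k = R·t_k = k*(-k**2 - 6*k - 11)/(3*(k + 1)*(k + 2)*(k + 3)) with R(k) = B(k−1)f(k)/C(k) = k*(k + 4)*(k**2 + 6*k + 11)/18.
Δs = -6/(k**4 + 10*k**3 + 35*k**2 + 50*k + 24), as required.
Evaluate s at k=10 and k=0: -95/286 and 0; difference -95/286.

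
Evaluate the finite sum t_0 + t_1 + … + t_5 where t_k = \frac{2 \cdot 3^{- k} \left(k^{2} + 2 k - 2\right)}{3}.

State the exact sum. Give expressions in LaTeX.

Compute t_(k+1)/t_k: get (2*k + (k + 1)**2)/(3*(k**2 + 2*k - 2)).
A = 1/3, B = 1, C = k**2 + 2*k - 2.
f must satisfy (1/3)·f(k+1) − (1)·f(k) = k**2 + 2*k - 2.
From deg A=0, deg B=0, deg C=2: d=2.
Solve for f: f(k) = -3*k*(k + 3)/2 (degree 2 ≤ 2).
So s_k = (B(k−1)f/C)·t_k = (-3*k*(k + 3)/(2*(k**2 + 2*k - 2)))·t_k = k*(-k - 3)/3**k.
Verify: 2*(k**2 + 2*k - 2)/(3*3**k) matches t_k.
Σ_(k=0)^(5) t_k = s_(6) − s_(0) = -2/27 − (0) = -2/27.

Σ = -2/27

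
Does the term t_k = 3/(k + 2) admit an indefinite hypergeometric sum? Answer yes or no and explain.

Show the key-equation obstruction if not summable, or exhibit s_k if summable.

No — the linear system for f has no solution.

t_(k+1)/t_k = (k + 2)/(k + 3).
So A=k + 2 and B=k + 3, with C=1.
Solve (k + 2)·f(k+1) − (k + 2)·f(k) = 1.
Bound: deg f ≤ 0.
Put f(k) = c0: A·f(k+1) − B(k−1)·f(k) − C = -1; need -1 = 0 — inconsistent ⇒ no f, not summable.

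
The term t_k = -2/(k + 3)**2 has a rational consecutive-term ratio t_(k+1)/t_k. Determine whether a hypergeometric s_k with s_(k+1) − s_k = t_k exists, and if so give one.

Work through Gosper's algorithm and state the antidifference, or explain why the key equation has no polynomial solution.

none — t_k is not Gosper-summable

Step 1: r(k) = (k + 3)**2/(k + 4)**2.
Gosper form: A/B · C(k+1)/C(k) with A=k**2 + 6*k + 9, B=k**2 + 8*k + 16, C=1.
Key eq: (k**2 + 6*k + 9)·f(k+1) = (k**2 + 6*k + 9)·f(k) + (1).
d = 0 from the (2,2,0) case.
Generic f = c0 gives residual -1; -1 = 0 cannot hold, so t_k is not Gosper-summable.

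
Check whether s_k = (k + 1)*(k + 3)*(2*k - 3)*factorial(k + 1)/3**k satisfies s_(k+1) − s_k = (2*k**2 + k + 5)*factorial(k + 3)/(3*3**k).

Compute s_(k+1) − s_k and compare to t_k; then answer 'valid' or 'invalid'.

s_(k+1) = (k + 2)*(k + 4)*(2*k - 1)*factorial(k + 2)/(3*3**k)
s_(k+1) − s_k = (2*k**4 + 9*k**3 + 17*k**2 + 30*k + 11)*factorial(k + 1)/(3*3**k)
(s_(k+1) − s_k) − t_k = -(2*k**3 + 5*k**2 + k + 19)*factorial(k + 1)/(3*3**k)

Invalid: residual -(2*k**3 + 5*k**2 + k + 19)*factorial(k + 1)/(3*3**k) ≠ 0.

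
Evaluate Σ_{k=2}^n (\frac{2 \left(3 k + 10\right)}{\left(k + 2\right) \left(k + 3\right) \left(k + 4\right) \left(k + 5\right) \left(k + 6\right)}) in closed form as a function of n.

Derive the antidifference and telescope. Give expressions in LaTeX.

S(n) = \frac{n^{3} + 14 n^{2} + 63 n - 78}{84 \left(n^{3} + 14 n^{2} + 63 n + 90\right)}

t_(k+1)/t_k = (k + 2)*(3*k + 13)/((k + 7)*(3*k + 10)).
So A=k + 2 and B=k + 7, with C=k + 10/3.
Key eq: (k + 2)·f(k+1) = (k + 6)·f(k) + (k + 10/3).
deg f ≤ 4 (via 1,1,1).
A polynomial solution: f(k) = k*(k + 3)*(k**2 + 11*k + 38)/120.
Then R = B(k−1)f/C = k*(k + 3)*(k + 6)*(k**2 + 11*k + 38)/(40*(3*k + 10)), so s_k = R(k)·t_k = k*(k**2 + 11*k + 38)/(20*(k**3 + 11*k**2 + 38*k + 40)).
Δs = 2*(3*k + 10)/(k**5 + 20*k**4 + 155*k**3 + 580*k**2 + 1044*k + 720), as required.
Evaluate: s_(n+1) = (n**3 + 14*n**2 + 63*n + 50)/(20*(n**3 + 14*n**2 + 63*n + 90)); subtract s_(2) = 4/105 ⇒ S(n) = (n**3 + 14*n**2 + 63*n - 78)/(84*(n**3 + 14*n**2 + 63*n + 90)).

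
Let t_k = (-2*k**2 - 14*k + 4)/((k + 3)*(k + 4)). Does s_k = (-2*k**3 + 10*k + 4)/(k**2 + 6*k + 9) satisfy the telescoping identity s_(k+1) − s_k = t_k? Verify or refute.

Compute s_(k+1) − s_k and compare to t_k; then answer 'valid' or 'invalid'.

s_(k+1) = 2*(5*k - (k + 1)**3 + 7)/(6*k + (k + 1)**2 + 15)
s_(k+1) − s_k = 2*(-k**4 - 14*k**3 - 51*k**2 - 42*k + 22)/(k**4 + 14*k**3 + 73*k**2 + 168*k + 144)
(s_(k+1) − s_k) − t_k = 4*(4*k**2 + 14*k - 1)/(k**4 + 14*k**3 + 73*k**2 + 168*k + 144)

Invalid: residual 4*(4*k**2 + 14*k - 1)/(k**4 + 14*k**3 + 73*k**2 + 168*k + 144) ≠ 0.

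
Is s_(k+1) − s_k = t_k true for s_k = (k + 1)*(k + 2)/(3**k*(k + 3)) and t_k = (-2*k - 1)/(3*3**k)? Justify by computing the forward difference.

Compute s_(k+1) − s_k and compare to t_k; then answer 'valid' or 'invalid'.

Invalid: residual 2*(k**2 + 5*k + 3)/(3*3**k*(k**2 + 7*k + 12)) ≠ 0.

s_(k+1) = (k + 2)*(k + 3)/(3*3**k*(k + 4))
s_(k+1) − s_k = (k + 2)*(-3*(k + 1)*(k + 4) + (k + 3)**2)/(3*3**k*(k + 3)*(k + 4))
(s_(k+1) − s_k) − t_k = 2*(k**2 + 5*k + 3)/(3*3**k*(k**2 + 7*k + 12))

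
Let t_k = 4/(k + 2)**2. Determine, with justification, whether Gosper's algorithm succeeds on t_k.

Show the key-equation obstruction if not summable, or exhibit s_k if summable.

No. Not Gosper-summable.

Compute t_(k+1)/t_k: get (k + 2)**2/(k + 3)**2.
So A=k**2 + 4*k + 4 and B=k**2 + 6*k + 9, with C=1.
f must satisfy (k**2 + 4*k + 4)·f(k+1) − (k**2 + 4*k + 4)·f(k) = 1.
d = 0 from the (2,2,0) case.
f = c0 ⇒ A·f(k+1) − B(k−1)·f(k) − C = -1. The system {-1 = 0} is inconsistent; no antidifference.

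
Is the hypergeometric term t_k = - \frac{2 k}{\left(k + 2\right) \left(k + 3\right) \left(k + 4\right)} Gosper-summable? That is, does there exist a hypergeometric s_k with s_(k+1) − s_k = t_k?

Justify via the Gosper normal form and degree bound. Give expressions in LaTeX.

Compute t_(k+1)/t_k: get (k + 1)*(k + 2)/(k*(k + 5)).
Factor: A=k + 2; B=k + 5; C=k.
Need (k + 2)·f(k+1) − (k + 4)·f(k) = k.
deg f ≤ 2 (via 1,1,1).
Solving with deg f ≤ 2: f(k) = k*(k - 1)/6.
Get s_k = R·t_k = k*(1 - k)/(3*(k + 2)*(k + 3)) with R(k) = B(k−1)f(k)/C(k) = (k - 1)*(k + 4)/6.
Verify: -2*k/(k**3 + 9*k**2 + 26*k + 24) matches t_k.

Yes. s_k = \frac{k \left(1 - k\right)}{3 \left(k + 2\right) \left(k + 3\right)}.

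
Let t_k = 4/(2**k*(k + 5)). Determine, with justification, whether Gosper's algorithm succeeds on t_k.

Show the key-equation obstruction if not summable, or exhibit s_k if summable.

The ratio is (k + 5)/(2*(k + 6)).
Take A(k)=k/2 + 5/2, B(k)=k + 6, C(k)=1.
Need (k/2 + 5/2)·f(k+1) − (k + 5)·f(k) = 1.
Bound: deg f ≤ -1.
d = -1 < 0 ⇒ no nonzero polynomial f; not summable.

No — key equation has no polynomial f.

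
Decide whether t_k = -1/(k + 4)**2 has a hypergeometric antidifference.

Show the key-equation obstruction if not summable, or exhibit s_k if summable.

No — the linear system for f has no solution.

Step 1: r(k) = (k + 4)**2/(k + 5)**2.
Normal form (A,B,C) = (k**2 + 8*k + 16, k**2 + 10*k + 25, 1).
f must satisfy (k**2 + 8*k + 16)·f(k+1) − (k**2 + 8*k + 16)·f(k) = 1.
Bound: deg f ≤ 0.
Write f(k) = c0. Then LHS − RHS = -1, requiring -1 = 0: contradictory. No certificate.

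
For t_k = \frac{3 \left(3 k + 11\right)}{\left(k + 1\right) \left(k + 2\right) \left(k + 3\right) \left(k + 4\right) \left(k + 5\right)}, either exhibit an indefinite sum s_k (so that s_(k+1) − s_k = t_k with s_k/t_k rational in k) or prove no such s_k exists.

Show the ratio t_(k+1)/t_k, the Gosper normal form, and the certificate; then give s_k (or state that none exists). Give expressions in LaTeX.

s_k = \frac{3 k \left(k^{2} + 7 k + 14\right)}{8 \left(k^{3} + 7 k^{2} + 14 k + 8\right)}

Step 1: r(k) = (k + 1)*(3*k + 14)/((k + 6)*(3*k + 11)).
So A=k + 1 and B=k + 6, with C=k + 11/3.
Need (k + 1)·f(k+1) − (k + 5)·f(k) = k + 11/3.
Degrees (1,1,1) ⇒ d ≤ 4.
Solve for f: f(k) = k*(k + 3)*(k**2 + 7*k + 14)/24 (degree 4 ≤ 4).
Certificate R = B(k−1)f/C = k*(k + 3)*(k + 5)*(k**2 + 7*k + 14)/(8*(3*k + 11)) gives s_k = 3*k*(k**2 + 7*k + 14)/(8*(k**3 + 7*k**2 + 14*k + 8)).
Δs = 3*(3*k + 11)/(k**5 + 15*k**4 + 85*k**3 + 225*k**2 + 274*k + 120), as required.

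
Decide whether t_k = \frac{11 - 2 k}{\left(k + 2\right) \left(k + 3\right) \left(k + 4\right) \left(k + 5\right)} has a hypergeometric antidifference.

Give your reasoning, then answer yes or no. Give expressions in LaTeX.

Yes. s_k = \frac{k \left(k^{2} + 9 k + 34\right)}{8 \left(k + 2\right) \left(k + 3\right) \left(k + 4\right)}.

Compute t_(k+1)/t_k: get (k + 2)*(2*k - 9)/((k + 6)*(2*k - 11)).
Take A(k)=k + 2, B(k)=k + 6, C(k)=k - 11/2.
Key eq: (k + 2)·f(k+1) = (k + 5)·f(k) + (k - 11/2).
deg f ≤ 3 (via 1,1,1).
Solving with deg f ≤ 3: f(k) = -k*(k**2 + 9*k + 34)/16.
So s_k = (B(k−1)f/C)·t_k = (-k*(k + 5)*(k**2 + 9*k + 34)/(8*(2*k - 11)))·t_k = k*(k**2 + 9*k + 34)/(8*(k + 2)*(k + 3)*(k + 4)).
s_(k+1) − s_k = (11 - 2*k)/(k**4 + 14*k**3 + 71*k**2 + 154*k + 120) = t_k.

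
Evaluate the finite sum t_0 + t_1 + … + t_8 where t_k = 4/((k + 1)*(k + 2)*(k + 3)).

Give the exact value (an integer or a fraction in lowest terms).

Σ = 54/55

Compute t_(k+1)/t_k: get (k + 1)/(k + 4).
Normal form (A,B,C) = (k + 1, k + 4, 1).
Solve (k + 1)·f(k+1) − (k + 3)·f(k) = 1.
Degrees (1,1,0) ⇒ d ≤ 2.
Match coefficients ⇒ f(k) = k*(k + 3)/4.
Then R = B(k−1)f/C = k*(k + 3)**2/4, so s_k = R(k)·t_k = k*(k + 3)/((k + 1)*(k + 2)).
Δs = 4/(k**3 + 6*k**2 + 11*k + 6), as required.
Σ_(k=0)^(8) t_k = s_(9) − s_(0) = 54/55 − (0) = 54/55.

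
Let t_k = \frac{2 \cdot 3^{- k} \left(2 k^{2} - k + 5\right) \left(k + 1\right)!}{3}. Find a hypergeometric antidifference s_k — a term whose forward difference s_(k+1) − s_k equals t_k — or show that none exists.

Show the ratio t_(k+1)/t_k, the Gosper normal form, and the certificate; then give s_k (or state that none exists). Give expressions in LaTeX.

The ratio is (k + 2)*(-k + 2*(k + 1)**2 + 4)/(3*(2*k**2 - k + 5)).
A = k/3 + 2/3, B = 1, C = k**2 - k/2 + 5/2.
Set up (k/3 + 2/3)·f(k+1) − (1)·f(k) − (k**2 - k/2 + 5/2) = 0.
d = 1 from the (1,0,2) case.
Coefficient equations give f(k) = 3*(2*k - 1)/2.
So s_k = (B(k−1)f/C)·t_k = (3*(2*k - 1)/(2*k**2 - k + 5))·t_k = 2*(2*k - 1)*factorial(k + 1)/3**k.
Check: Δs_k = 2*(2*k**2 - k + 5)*factorial(k + 1)/(3*3**k). ✓

s_k = 2 \cdot 3^{- k} \left(2 k - 1\right) \left(k + 1\right)!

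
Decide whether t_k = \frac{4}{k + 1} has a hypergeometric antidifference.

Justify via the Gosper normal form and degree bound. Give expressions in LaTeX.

No. Not Gosper-summable.

t_(k+1)/t_k = (k + 1)/(k + 2).
So A=k + 1 and B=k + 2, with C=1.
Solve (k + 1)·f(k+1) − (k + 1)·f(k) = 1.
deg f ≤ 0 (via 1,1,0).
Write f(k) = c0. Then LHS − RHS = -1, requiring -1 = 0: contradictory. No certificate.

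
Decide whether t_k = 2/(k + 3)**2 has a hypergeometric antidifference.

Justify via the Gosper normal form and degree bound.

t_(k+1)/t_k = (k + 3)**2/(k + 4)**2.
Take A(k)=k**2 + 6*k + 9, B(k)=k**2 + 8*k + 16, C(k)=1.
Key eq: (k**2 + 6*k + 9)·f(k+1) = (k**2 + 6*k + 9)·f(k) + (1).
Bound: deg f ≤ 0.
f = c0 ⇒ A·f(k+1) − B(k−1)·f(k) − C = -1. The system {-1 = 0} is inconsistent; no antidifference.

No. Not Gosper-summable.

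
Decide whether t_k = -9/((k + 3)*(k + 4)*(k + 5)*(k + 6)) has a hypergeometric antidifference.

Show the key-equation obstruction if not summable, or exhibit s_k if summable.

The ratio is (k + 3)/(k + 7).
Factor: A=k + 3; B=k + 7; C=1.
f must satisfy (k + 3)·f(k+1) − (k + 6)·f(k) = 1.
Degrees (1,1,0) ⇒ d ≤ 3.
Solve for f: f(k) = k*(k**2 + 12*k + 47)/180 (degree 3 ≤ 3).
So s_k = (B(k−1)f/C)·t_k = (k*(k + 6)*(k**2 + 12*k + 47)/180)·t_k = k*(-k**2 - 12*k - 47)/(20*(k + 3)*(k + 4)*(k + 5)).
Δs = -9/(k**4 + 18*k**3 + 119*k**2 + 342*k + 360), as required.

Yes. s_k = k*(-k**2 - 12*k - 47)/(20*(k + 3)*(k + 4)*(k + 5)).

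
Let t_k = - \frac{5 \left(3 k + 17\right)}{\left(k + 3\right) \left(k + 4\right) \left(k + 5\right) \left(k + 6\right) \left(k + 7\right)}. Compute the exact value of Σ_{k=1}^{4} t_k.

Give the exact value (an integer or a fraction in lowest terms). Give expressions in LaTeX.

t_(k+1)/t_k = (k + 3)*(3*k + 20)/((k + 8)*(3*k + 17)).
A = k + 3, B = k + 8, C = k + 17/3.
Need (k + 3)·f(k+1) − (k + 7)·f(k) = k + 17/3.
Degrees (1,1,1) ⇒ d ≤ 4.
A polynomial solution: f(k) = k*(k + 5)*(k**2 + 13*k + 54)/216.
Get s_k = R·t_k = 5*k*(-k**2 - 13*k - 54)/(72*(k**3 + 13*k**2 + 54*k + 72)) with R(k) = B(k−1)f(k)/C(k) = k*(k + 5)*(k + 7)*(k**2 + 13*k + 54)/(72*(3*k + 17)).
Verify: 5*(-3*k - 17)/(k**5 + 25*k**4 + 245*k**3 + 1175*k**2 + 2754*k + 2520) matches t_k.
Sum = s_(5) − s_(1); s_(5) = -25/396, s_(1) = -17/504 ⇒ -163/5544.

Σ = -163/5544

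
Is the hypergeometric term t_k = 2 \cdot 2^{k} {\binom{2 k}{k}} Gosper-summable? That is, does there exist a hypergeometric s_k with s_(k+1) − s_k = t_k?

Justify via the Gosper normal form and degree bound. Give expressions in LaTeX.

Ratio r(k) = 4*(2*k + 1)/(k + 1).
Take A(k)=8*k + 4, B(k)=k + 1, C(k)=1.
f must satisfy (8*k + 4)·f(k+1) − (k)·f(k) = 1.
Bound: deg f ≤ -1.
deg f ≤ -1 is impossible — no certificate.

No. Not Gosper-summable.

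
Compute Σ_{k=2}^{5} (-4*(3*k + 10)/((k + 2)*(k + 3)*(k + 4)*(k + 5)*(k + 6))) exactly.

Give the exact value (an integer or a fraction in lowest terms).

Σ = -89/4620

Step 1: r(k) = (k + 2)*(3*k + 13)/((k + 7)*(3*k + 10)).
Factor: A=k + 2; B=k + 7; C=k + 10/3.
Set up (k + 2)·f(k+1) − (k + 6)·f(k) − (k + 10/3) = 0.
From deg A=1, deg B=1, deg C=1: d=4.
Solving with deg f ≤ 4: f(k) = k*(k + 3)*(k**2 + 11*k + 38)/120.
Then R = B(k−1)f/C = k*(k + 3)*(k + 6)*(k**2 + 11*k + 38)/(40*(3*k + 10)), so s_k = R(k)·t_k = k*(-k**2 - 11*k - 38)/(10*(k**3 + 11*k**2 + 38*k + 40)).
Δs = 4*(-3*k - 10)/(k**5 + 20*k**4 + 155*k**3 + 580*k**2 + 1044*k + 720), as required.
Evaluate s at k=6 and k=2: -21/220 and -8/105; difference -89/4620.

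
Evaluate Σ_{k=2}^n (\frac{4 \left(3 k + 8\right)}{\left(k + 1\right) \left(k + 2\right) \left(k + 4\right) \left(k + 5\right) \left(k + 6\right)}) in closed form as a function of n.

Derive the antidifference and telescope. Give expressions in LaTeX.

S(n) = \frac{2 \left(n^{3} + 13 n^{2} + 52 n - 66\right)}{63 \left(n^{3} + 13 n^{2} + 52 n + 60\right)}

Compute t_(k+1)/t_k: get (k + 1)*(k + 4)*(3*k + 11)/((k + 3)*(k + 7)*(3*k + 8)).
Factor: A=k + 1; B=k + 7; C=k**2 + 17*k/3 + 8.
Need (k + 1)·f(k+1) − (k + 6)·f(k) = k**2 + 17*k/3 + 8.
Bound: deg f ≤ 5.
Solving with deg f ≤ 5: f(k) = k*(k + 2)*(k + 3)*(k**2 + 10*k + 29)/60.
R(k) = B(k−1)·f(k)/C(k) = k*(k + 2)*(k + 6)*(k**2 + 10*k + 29)/(20*(3*k + 8)); s_k = R·t_k = k*(k**2 + 10*k + 29)/(5*(k**3 + 10*k**2 + 29*k + 20)).
s_(k+1) − s_k = 4*(3*k + 8)/(k**5 + 18*k**4 + 121*k**3 + 372*k**2 + 508*k + 240) = t_k.
Telescope: S(n) = s_(n+1) − s_(2) = (n**3 + 13*n**2 + 52*n + 40)/(5*(n**3 + 13*n**2 + 52*n + 60)) − (53/315) = 2*(n**3 + 13*n**2 + 52*n - 66)/(63*(n**3 + 13*n**2 + 52*n + 60)).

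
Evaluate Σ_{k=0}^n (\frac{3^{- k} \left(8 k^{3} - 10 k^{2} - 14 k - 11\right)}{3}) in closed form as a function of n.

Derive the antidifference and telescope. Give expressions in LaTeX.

The ratio is (8*k**3 + 14*k**2 - 10*k - 27)/(3*(8*k**3 - 10*k**2 - 14*k - 11)).
Factor: A=1/3; B=1; C=k**3 - 5*k**2/4 - 7*k/4 - 11/8.
Solve (1/3)·f(k+1) − (1)·f(k) = k**3 - 5*k**2/4 - 7*k/4 - 11/8.
Bound: deg f ≤ 3.
Solve for f: f(k) = -3*(4*k**3 + k**2 - 3)/8 (degree 3 ≤ 3).
R(k) = B(k−1)·f(k)/C(k) = -3*(4*k**3 + k**2 - 3)/(8*k**3 - 10*k**2 - 14*k - 11); s_k = R·t_k = (-4*k**3 - k**2 + 3)/3**k.
Δs = (8*k**3 - 10*k**2 - 14*k - 11)/(3*3**k), as required.
Telescope: S(n) = s_(n+1) − s_(0) = 3**(-n - 1)*(-4*n**3 - 13*n**2 - 14*n - 2) − (3) = 3**(-n - 1)*(-3**(n + 2) - 4*n**3 - 13*n**2 - 14*n - 2).

S(n) = 3^{- n - 1} \left(- 3^{n + 2} - 4 n^{3} - 13 n^{2} - 14 n - 2\right)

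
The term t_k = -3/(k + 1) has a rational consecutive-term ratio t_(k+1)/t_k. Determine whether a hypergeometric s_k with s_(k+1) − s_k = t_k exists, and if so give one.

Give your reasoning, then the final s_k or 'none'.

Ratio r(k) = (k + 1)/(k + 2).
Gosper form: A/B · C(k+1)/C(k) with A=k + 1, B=k + 2, C=1.
Set up (k + 1)·f(k+1) − (k + 1)·f(k) − (1) = 0.
d = 0 from the (1,1,0) case.
Write f(k) = c0. Then LHS − RHS = -1, requiring -1 = 0: contradictory. No certificate.

none — t_k is not Gosper-summable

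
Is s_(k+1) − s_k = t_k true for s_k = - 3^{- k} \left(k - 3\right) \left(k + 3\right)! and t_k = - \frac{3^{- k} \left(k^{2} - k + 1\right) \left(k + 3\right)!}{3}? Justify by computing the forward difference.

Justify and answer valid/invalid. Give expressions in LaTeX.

valid; difference matches t_k

s_(k+1) = -(k - 2)*factorial(k + 4)/(3*3**k)
s_(k+1) − s_k = -(k**2 - k + 1)*factorial(k + 3)/(3*3**k)
(s_(k+1) − s_k) − t_k = 0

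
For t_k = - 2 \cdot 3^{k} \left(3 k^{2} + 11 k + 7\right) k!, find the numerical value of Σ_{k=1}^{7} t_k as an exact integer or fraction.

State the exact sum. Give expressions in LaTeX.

Σ = -5290790382

Ratio r(k) = 3*(3*k**3 + 20*k**2 + 38*k + 21)/(3*k**2 + 11*k + 7).
Gosper form: A/B · C(k+1)/C(k) with A=3*k + 3, B=1, C=k**2 + 11*k/3 + 7/3.
Solve (3*k + 3)·f(k+1) − (1)·f(k) = k**2 + 11*k/3 + 7/3.
Bound: deg f ≤ 1.
Match coefficients ⇒ f(k) = (k + 2)/3.
R(k) = B(k−1)·f(k)/C(k) = (k + 2)/(3*k**2 + 11*k + 7); s_k = R·t_k = -2*3**k*(k + 2)*factorial(k).
Δs = -2*3**k*(3*k**2 + 11*k + 7)*factorial(k), as required.
Sum = s_(8) − s_(1); s_(8) = -5290790400, s_(1) = -18 ⇒ -5290790382.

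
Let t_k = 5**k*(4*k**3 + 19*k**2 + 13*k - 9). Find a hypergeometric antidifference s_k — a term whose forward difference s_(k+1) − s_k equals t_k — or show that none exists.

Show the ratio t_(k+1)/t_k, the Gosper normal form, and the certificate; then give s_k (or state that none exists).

t_(k+1)/t_k = 5*(4*k**3 + 31*k**2 + 63*k + 27)/(4*k**3 + 19*k**2 + 13*k - 9).
Factor: A=5; B=1; C=k**3 + 19*k**2/4 + 13*k/4 - 9/4.
Solve (5)·f(k+1) − (1)·f(k) = k**3 + 19*k**2/4 + 13*k/4 - 9/4.
Bound: deg f ≤ 3.
Coefficient equations give f(k) = (k**3 + k**2 - 3*k - 1)/4.
Then R = B(k−1)f/C = (k**3 + k**2 - 3*k - 1)/(4*k**3 + 19*k**2 + 13*k - 9), so s_k = R(k)·t_k = 5**k*(k**3 + k**2 - 3*k - 1).
s_(k+1) − s_k = 5**k*(4*k**3 + 19*k**2 + 13*k - 9) = t_k.

s_k = 5**k*(k**3 + k**2 - 3*k - 1)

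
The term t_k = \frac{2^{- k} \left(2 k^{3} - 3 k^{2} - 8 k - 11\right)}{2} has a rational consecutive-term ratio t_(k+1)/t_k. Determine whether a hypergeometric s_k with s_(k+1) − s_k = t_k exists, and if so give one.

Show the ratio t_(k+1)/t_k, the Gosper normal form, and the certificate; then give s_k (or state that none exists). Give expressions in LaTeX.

s_k = 2^{- k} \left(- 2 k^{3} - 3 k^{2} - 4 k + 2\right)

Compute t_(k+1)/t_k: get (2*k**3 + 3*k**2 - 8*k - 20)/(2*(2*k**3 - 3*k**2 - 8*k - 11)).
Normal form (A,B,C) = (1/2, 1, k**3 - 3*k**2/2 - 4*k - 11/2).
Set up (1/2)·f(k+1) − (1)·f(k) − (k**3 - 3*k**2/2 - 4*k - 11/2) = 0.
Degrees (0,0,3) ⇒ d ≤ 3.
Match coefficients ⇒ f(k) = -2*k**3 - 3*k**2 - 4*k + 2.
Certificate R = B(k−1)f/C = -2*(2*k**3 + 3*k**2 + 4*k - 2)/(2*k**3 - 3*k**2 - 8*k - 11) gives s_k = (-2*k**3 - 3*k**2 - 4*k + 2)/2**k.
Check: Δs_k = (2*k**3 - 3*k**2 - 8*k - 11)/(2*2**k). ✓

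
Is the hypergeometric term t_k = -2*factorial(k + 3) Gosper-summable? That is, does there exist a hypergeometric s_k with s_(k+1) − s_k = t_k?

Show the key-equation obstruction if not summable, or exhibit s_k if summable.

Compute t_(k+1)/t_k: get k + 4.
Gosper form: A/B · C(k+1)/C(k) with A=k + 4, B=1, C=1.
Key eq: (k + 4)·f(k+1) = (1)·f(k) + (1).
Degrees (1,0,0) ⇒ d ≤ -1.
deg f ≤ -1 is impossible — no certificate.

No; the degree bound rules out any f.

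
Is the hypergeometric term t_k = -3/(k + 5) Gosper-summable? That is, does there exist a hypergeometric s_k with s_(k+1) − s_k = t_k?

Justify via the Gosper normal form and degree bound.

No — the linear system for f has no solution.

t_(k+1)/t_k = (k + 5)/(k + 6).
Gosper form: A/B · C(k+1)/C(k) with A=k + 5, B=k + 6, C=1.
Solve (k + 5)·f(k+1) − (k + 5)·f(k) = 1.
Degrees (1,1,0) ⇒ d ≤ 0.
Generic f = c0 gives residual -1; -1 = 0 cannot hold, so t_k is not Gosper-summable.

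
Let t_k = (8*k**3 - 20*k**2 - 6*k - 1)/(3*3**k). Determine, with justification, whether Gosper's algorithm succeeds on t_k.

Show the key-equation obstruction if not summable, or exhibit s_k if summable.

Ratio r(k) = (8*k**3 + 4*k**2 - 22*k - 19)/(3*(8*k**3 - 20*k**2 - 6*k - 1)).
A = 1/3, B = 1, C = k**3 - 5*k**2/2 - 3*k/4 - 1/8.
f must satisfy (1/3)·f(k+1) − (1)·f(k) = k**3 - 5*k**2/2 - 3*k/4 - 1/8.
Bound: deg f ≤ 3.
Solving with deg f ≤ 3: f(k) = -3*(4*k**3 - 4*k**2 - k - 1)/8.
Certificate R = B(k−1)f/C = -3*(4*k**3 - 4*k**2 - k - 1)/(8*k**3 - 20*k**2 - 6*k - 1) gives s_k = (-4*k**3 + 4*k**2 + k + 1)/3**k.
Δs = (8*k**3 - 20*k**2 - 6*k - 1)/(3*3**k), as required.

Yes. s_k = (-4*k**3 + 4*k**2 + k + 1)/3**k.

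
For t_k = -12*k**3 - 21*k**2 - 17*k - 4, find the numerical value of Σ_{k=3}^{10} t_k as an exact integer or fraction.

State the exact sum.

Σ = -45088

Ratio r(k) = (12*k**3 + 57*k**2 + 95*k + 54)/(12*k**3 + 21*k**2 + 17*k + 4).
Factor: A=1; B=1; C=k**3 + 7*k**2/4 + 17*k/12 + 1/3.
Need (1)·f(k+1) − (1)·f(k) = k**3 + 7*k**2/4 + 17*k/12 + 1/3.
d = 4 from the (0,0,3) case.
Solving with deg f ≤ 4: f(k) = k*(3*k**3 + k**2 + k - 1)/12.
Get s_k = R·t_k = k*(-3*k**3 - k**2 - k + 1) with R(k) = B(k−1)f(k)/C(k) = k*(3*k**3 + k**2 + k - 1)/(12*k**3 + 21*k**2 + 17*k + 4).
Check: Δs_k = -12*k**3 - 21*k**2 - 17*k - 4. ✓
Σ_(k=3)^(10) t_k = s_(11) − s_(3) = -45364 − (-276) = -45088.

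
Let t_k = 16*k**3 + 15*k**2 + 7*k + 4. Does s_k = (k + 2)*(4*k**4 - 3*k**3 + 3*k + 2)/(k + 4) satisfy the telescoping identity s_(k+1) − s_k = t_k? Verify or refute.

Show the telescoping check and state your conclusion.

Invalid: residual 2*(-12*k**4 - 82*k**3 - 67*k**2 - 29*k - 14)/(k**2 + 9*k + 20) ≠ 0.

s_(k+1) = (k + 3)*(3*k + 4*(k + 1)**4 - 3*(k + 1)**3 + 5)/(k + 5)
s_(k+1) − s_k = (16*k**5 + 135*k**4 + 298*k**3 + 233*k**2 + 118*k + 52)/(k**2 + 9*k + 20)
(s_(k+1) − s_k) − t_k = 2*(-12*k**4 - 82*k**3 - 67*k**2 - 29*k - 14)/(k**2 + 9*k + 20)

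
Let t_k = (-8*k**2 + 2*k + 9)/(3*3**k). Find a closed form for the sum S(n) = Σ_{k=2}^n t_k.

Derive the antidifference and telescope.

The ratio is (8*k**2 + 14*k - 3)/(3*(8*k**2 - 2*k - 9)).
Gosper form: A/B · C(k+1)/C(k) with A=1/3, B=1, C=k**2 - k/4 - 9/8.
Solve (1/3)·f(k+1) − (1)·f(k) = k**2 - k/4 - 9/8.
Degrees (0,0,2) ⇒ d ≤ 2.
A polynomial solution: f(k) = -3*(k + 1)*(4*k - 1)/8.
So s_k = (B(k−1)f/C)·t_k = (-3*(k + 1)*(4*k - 1)/(8*k**2 - 2*k - 9))·t_k = (4*k**2 + 3*k - 1)/3**k.
s_(k+1) − s_k = (-8*k**2 + 2*k + 9)/(3*3**k) = t_k.
Telescope: S(n) = s_(n+1) − s_(2) = 3**(-n - 1)*(4*n**2 + 11*n + 6) − (7/3) = 3**(-n - 1)*(-7*3**n + 4*n**2 + 11*n + 6).

S(n) = 3**(-n - 1)*(-7*3**n + 4*n**2 + 11*n + 6)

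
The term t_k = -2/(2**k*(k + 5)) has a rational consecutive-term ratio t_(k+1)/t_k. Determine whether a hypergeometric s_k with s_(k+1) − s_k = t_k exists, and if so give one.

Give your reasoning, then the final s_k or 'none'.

none — t_k is not Gosper-summable

The ratio is (k + 5)/(2*(k + 6)).
Normal form (A,B,C) = (k/2 + 5/2, k + 6, 1).
Set up (k/2 + 5/2)·f(k+1) − (k + 5)·f(k) − (1) = 0.
d = -1 from the (1,1,0) case.
deg f ≤ -1 is impossible — no certificate.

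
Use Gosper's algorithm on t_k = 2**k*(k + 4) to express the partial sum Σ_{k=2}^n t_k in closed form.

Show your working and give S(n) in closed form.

The ratio is 2*(k + 5)/(k + 4).
A = 2, B = 1, C = k + 4.
f must satisfy (2)·f(k+1) − (1)·f(k) = k + 4.
d = 1 from the (0,0,1) case.
Solving with deg f ≤ 1: f(k) = k + 2.
So s_k = (B(k−1)f/C)·t_k = ((k + 2)/(k + 4))·t_k = 2**k*(k + 2).
Check: Δs_k = 2**k*(k + 4). ✓
Telescope: S(n) = s_(n+1) − s_(2) = 2**(n + 1)*(n + 3) − (16) = 2*2**n*n + 6*2**n - 16.

S(n) = 2*2**n*n + 6*2**n - 16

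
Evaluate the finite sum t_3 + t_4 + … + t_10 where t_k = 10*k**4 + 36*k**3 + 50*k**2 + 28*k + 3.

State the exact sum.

Σ = 382216

r(k) = (10*k**4 + 76*k**3 + 218*k**2 + 276*k + 127)/(10*k**4 + 36*k**3 + 50*k**2 + 28*k + 3) after simplifying.
Factor: A=1; B=1; C=k**4 + 18*k**3/5 + 5*k**2 + 14*k/5 + 3/10.
f must satisfy (1)·f(k+1) − (1)·f(k) = k**4 + 18*k**3/5 + 5*k**2 + 14*k/5 + 3/10.
deg f ≤ 5 (via 0,0,4).
Solve for f: f(k) = k*(2*k**4 + 4*k**3 + 2*k**2 - 2*k - 3)/10 (degree 5 ≤ 5).
Get s_k = R·t_k = k*(2*k**4 + 4*k**3 + 2*k**2 - 2*k - 3) with R(k) = B(k−1)f(k)/C(k) = k*(2*k**4 + 4*k**3 + 2*k**2 - 2*k - 3)/(10*k**4 + 36*k**3 + 50*k**2 + 28*k + 3).
Δs = 10*k**4 + 36*k**3 + 50*k**2 + 28*k + 3, as required.
Evaluate s at k=11 and k=3: 383053 and 837; difference 382216.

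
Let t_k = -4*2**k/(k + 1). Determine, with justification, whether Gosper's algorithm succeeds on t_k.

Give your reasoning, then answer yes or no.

No. Not Gosper-summable.

Step 1: r(k) = 2*(k + 1)/(k + 2).
Normal form (A,B,C) = (2*k + 2, k + 2, 1).
Need (2*k + 2)·f(k+1) − (k + 1)·f(k) = 1.
Bound: deg f ≤ -1.
Negative degree bound (-1): no f exists, t_k not Gosper-summable.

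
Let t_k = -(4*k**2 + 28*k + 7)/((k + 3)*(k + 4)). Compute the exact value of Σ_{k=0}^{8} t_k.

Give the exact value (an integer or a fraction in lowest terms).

Ratio r(k) = (k + 3)*(28*k + 4*(k + 1)**2 + 35)/((k + 5)*(4*k**2 + 28*k + 7)).
Gosper form: A/B · C(k+1)/C(k) with A=k + 3, B=k + 5, C=k**2 + 7*k + 7/4.
f must satisfy (k + 3)·f(k+1) − (k + 4)·f(k) = k**2 + 7*k + 7/4.
From deg A=1, deg B=1, deg C=2: d=2.
Match coefficients ⇒ f(k) = k*(12*k - 5)/12.
R(k) = B(k−1)·f(k)/C(k) = k*(k + 4)*(12*k - 5)/(3*(4*k**2 + 28*k + 7)); s_k = R·t_k = k*(5 - 12*k)/(3*(k + 3)).
Verify: (-4*k**2 - 28*k - 7)/(k**2 + 7*k + 12) matches t_k.
Telescoping: Σ = s_(9) − s_(0) = -103/4 − (0) = -103/4.

Σ = -103/4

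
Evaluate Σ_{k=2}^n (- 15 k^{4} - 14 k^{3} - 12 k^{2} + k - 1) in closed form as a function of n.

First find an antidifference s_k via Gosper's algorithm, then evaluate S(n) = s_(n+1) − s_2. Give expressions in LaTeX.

S(n) = - 3 n^{5} - 11 n^{4} - 16 n^{3} - 9 n^{2} - 2 n + 41

t_(k+1)/t_k = (15*k**4 + 74*k**3 + 144*k**2 + 125*k + 41)/(15*k**4 + 14*k**3 + 12*k**2 - k + 1).
Gosper form: A/B · C(k+1)/C(k) with A=1, B=1, C=k**4 + 14*k**3/15 + 4*k**2/5 - k/15 + 1/15.
Set up (1)·f(k+1) − (1)·f(k) − (k**4 + 14*k**3/15 + 4*k**2/5 - k/15 + 1/15) = 0.
From deg A=0, deg B=0, deg C=4: d=5.
A polynomial solution: f(k) = k*(3*k**4 - 4*k**3 + 2*k**2 - 3*k + 3)/15.
Then R = B(k−1)f/C = k*(3*k**4 - 4*k**3 + 2*k**2 - 3*k + 3)/(15*k**4 + 14*k**3 + 12*k**2 - k + 1), so s_k = R(k)·t_k = k*(-3*k**4 + 4*k**3 - 2*k**2 + 3*k - 3).
Check: Δs_k = -15*k**4 - 14*k**3 - 12*k**2 + k - 1. ✓
Evaluate: s_(n+1) = -3*n**5 - 11*n**4 - 16*n**3 - 9*n**2 - 2*n - 1; subtract s_(2) = -42 ⇒ S(n) = -3*n**5 - 11*n**4 - 16*n**3 - 9*n**2 - 2*n + 41.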